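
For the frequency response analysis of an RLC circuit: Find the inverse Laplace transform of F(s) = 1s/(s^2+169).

Standard pair: s/(s^2+w^2) <-> cos(wt)*u(t)
With k=1, w=13: f(t) = cos(13t)*u(t)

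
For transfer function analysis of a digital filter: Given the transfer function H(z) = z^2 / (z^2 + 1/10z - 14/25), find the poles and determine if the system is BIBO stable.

Poles are roots of the denominator: z^2 + 1/10z - 14/25 = 0.
Quadratic formula: z = [-(1/10) +/- sqrt((1/10)^2 - 4*(-14/25))] / 2
Discriminant = 1/100 + 56/25 = 9/4; sqrt = 3/2.
z = (-1/10 +/- 3/2) / 2 => z = 7/10 or z = -4/5.
|p1| = 7/10, |p2| = 4/5.
For BIBO stability, all poles must lie inside the unit circle (|p| < 1).
System is STABLE since both |p| < 1.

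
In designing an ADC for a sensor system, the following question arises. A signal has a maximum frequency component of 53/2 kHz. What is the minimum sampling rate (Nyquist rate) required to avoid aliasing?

By the Nyquist-Shannon sampling theorem,
the minimum sampling rate (Nyquist rate) must be at least 2 * f_max.
Nyquist rate = 2 * 53/2 kHz = 53 kHz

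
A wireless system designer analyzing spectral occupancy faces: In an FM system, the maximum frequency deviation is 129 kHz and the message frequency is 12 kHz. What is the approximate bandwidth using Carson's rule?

Carson's rule: BW = 2*(delta_f + f_m)
= 2*(129 + 12) kHz = 282 kHz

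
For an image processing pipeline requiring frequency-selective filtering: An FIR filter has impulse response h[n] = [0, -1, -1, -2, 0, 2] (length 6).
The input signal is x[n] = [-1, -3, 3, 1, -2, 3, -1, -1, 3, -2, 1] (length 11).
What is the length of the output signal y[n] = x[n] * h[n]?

For linear convolution, the output length is:
len(y) = len(x) + len(h) - 1 = 11 + 6 - 1 = 16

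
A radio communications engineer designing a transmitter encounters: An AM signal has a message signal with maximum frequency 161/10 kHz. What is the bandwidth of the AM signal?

In AM (double-sideband), the bandwidth is twice the message frequency.
BW = 2 * f_m = 2 * 161/10 kHz = 161/5 kHz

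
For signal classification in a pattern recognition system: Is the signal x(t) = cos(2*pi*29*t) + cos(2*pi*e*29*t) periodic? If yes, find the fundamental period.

f1 = 29 Hz, f2 = 29*e Hz
Ratio f2/f1 = e, which is irrational.
Since the frequency ratio is irrational, no common period exists.
The signal is not periodic.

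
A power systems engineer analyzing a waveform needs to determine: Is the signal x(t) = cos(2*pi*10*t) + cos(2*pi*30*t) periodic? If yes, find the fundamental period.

f1 = 10 Hz, f2 = 30 Hz
Period T1 = 1/10, T2 = 1/30
Ratio T1/T2 = 30/10, which is rational.
The signal is periodic with fundamental period T = 1/GCD(10,30) = 1/10 s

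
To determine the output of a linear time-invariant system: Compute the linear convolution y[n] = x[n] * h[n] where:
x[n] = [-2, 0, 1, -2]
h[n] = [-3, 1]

y[n] = sum_k x[k]*h[n-k]. Output length = len(x) + len(h) - 1 = 4 + 2 - 1 = 5.
y[0] = -2*-3 = 6
y[1] = 0*-3 + -2*1 = -2
y[2] = 1*-3 + 0*1 = -3
y[3] = -2*-3 + 1*1 = 7
y[4] = -2*1 = -2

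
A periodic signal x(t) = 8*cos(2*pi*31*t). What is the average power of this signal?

Average power of A*cos(wt) is A^2/2.
P = 8^2 / 2 = 64/2 = 32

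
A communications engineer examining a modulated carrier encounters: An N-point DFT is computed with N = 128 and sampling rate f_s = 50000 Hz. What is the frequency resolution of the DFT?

DFT frequency resolution = f_s / N
= 50000 / 128 = 3125/8 Hz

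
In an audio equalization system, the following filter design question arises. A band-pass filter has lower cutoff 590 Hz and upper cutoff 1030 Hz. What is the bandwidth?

Bandwidth = f_high - f_low
= 1030 Hz - 590 Hz = 440 Hz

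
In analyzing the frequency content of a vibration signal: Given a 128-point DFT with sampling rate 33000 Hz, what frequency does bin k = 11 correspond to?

The frequency of DFT bin k is: f_k = k * f_s / N
f_11 = 11 * 33000 / 128 = 45375/16 Hz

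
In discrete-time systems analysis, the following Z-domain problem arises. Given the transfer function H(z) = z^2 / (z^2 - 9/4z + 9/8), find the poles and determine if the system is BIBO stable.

Poles are roots of the denominator: z^2 - 9/4z + 9/8 = 0.
Quadratic formula: z = [-(-9/4) +/- sqrt((-9/4)^2 - 4*(9/8))] / 2
Discriminant = 81/16 - 9/2 = 9/16; sqrt = 3/4.
z = (9/4 +/- 3/4) / 2 => z = 3/2 or z = 3/4.
|p1| = 3/2, |p2| = 3/4.
For BIBO stability, all poles must lie inside the unit circle (|p| < 1).
System is UNSTABLE since at least one |p| >= 1.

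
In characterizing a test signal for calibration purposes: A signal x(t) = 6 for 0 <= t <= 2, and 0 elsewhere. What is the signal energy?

Energy = integral of |x(t)|^2 dt over the signal duration
= 6^2 * 2 = 36 * 2 = 72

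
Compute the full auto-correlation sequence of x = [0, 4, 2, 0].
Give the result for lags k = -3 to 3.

r_xx[k] = sum_m x[m]*x[m+k], indexed from 0, for k = -3 to 3:
  r_xx[-3] = x[3]*x[0] = 0
  r_xx[-2] = x[2]*x[0] + x[3]*x[1] = 0
  r_xx[-1] = x[1]*x[0] + x[2]*x[1] + x[3]*x[2] = 8
  r_xx[0] = x[0]*x[0] + x[1]*x[1] + x[2]*x[2] + x[3]*x[3] = 20
  r_xx[1] = x[0]*x[1] + x[1]*x[2] + x[2]*x[3] = 8
  r_xx[2] = x[0]*x[2] + x[1]*x[3] = 0
  r_xx[3] = x[0]*x[3] = 0
r_xx = [0, 0, 8, 20, 8, 0, 0]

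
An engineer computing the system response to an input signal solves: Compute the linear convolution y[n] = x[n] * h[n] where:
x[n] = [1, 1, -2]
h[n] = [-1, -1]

y[n] = sum_k x[k]*h[n-k]. Output length = len(x) + len(h) - 1 = 3 + 2 - 1 = 4.
y[0] = 1*-1 = -1
y[1] = 1*-1 + 1*-1 = -2
y[2] = -2*-1 + 1*-1 = 1
y[3] = -2*-1 = 2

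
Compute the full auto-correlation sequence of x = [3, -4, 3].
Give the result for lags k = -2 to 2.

r_xx[k] = sum_m x[m]*x[m+k], indexed from 0, for k = -2 to 2:
  r_xx[-2] = x[2]*x[0] = 9
  r_xx[-1] = x[1]*x[0] + x[2]*x[1] = -24
  r_xx[0] = x[0]*x[0] + x[1]*x[1] + x[2]*x[2] = 34
  r_xx[1] = x[0]*x[1] + x[1]*x[2] = -24
  r_xx[2] = x[0]*x[2] = 9
r_xx = [9, -24, 34, -24, 9]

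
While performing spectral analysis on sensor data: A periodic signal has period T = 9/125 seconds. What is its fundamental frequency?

The fundamental frequency is the reciprocal of the period.
f = 1/T = 1/(9/125) = 125/9 Hz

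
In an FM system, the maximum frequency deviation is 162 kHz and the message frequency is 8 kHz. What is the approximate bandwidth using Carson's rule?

Carson's rule: BW = 2*(delta_f + f_m)
= 2*(162 + 8) kHz = 340 kHz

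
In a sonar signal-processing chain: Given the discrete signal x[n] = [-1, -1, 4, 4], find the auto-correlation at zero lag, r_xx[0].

The auto-correlation at zero lag r_xx[0] equals the signal energy.
r_xx[0] = sum of x[n]^2 = (-1)^2 + (-1)^2 + 4^2 + 4^2
= 1 + 1 + 16 + 16 = 34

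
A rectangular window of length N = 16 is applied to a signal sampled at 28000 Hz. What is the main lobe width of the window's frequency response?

For a rectangular window of length N,
the main lobe width in frequency is 2*f_s/N.
= 2*28000/16 = 3500 Hz
This determines the minimum frequency separation for resolving two sinusoids.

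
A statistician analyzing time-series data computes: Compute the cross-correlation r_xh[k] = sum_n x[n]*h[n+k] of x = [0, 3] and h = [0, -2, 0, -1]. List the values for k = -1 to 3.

Both sequences indexed from 0 and zero outside their support.
Lags with overlap: k = -1 to 3.
  r_xh[-1] = x[1]*h[0] = 0
  r_xh[0] = x[0]*h[0] + x[1]*h[1] = -6
  r_xh[1] = x[0]*h[1] + x[1]*h[2] = 0
  r_xh[2] = x[0]*h[2] + x[1]*h[3] = -3
  r_xh[3] = x[0]*h[3] = 0
r_xh = [0, -6, 0, -3, 0] (for k = -1, ..., 3)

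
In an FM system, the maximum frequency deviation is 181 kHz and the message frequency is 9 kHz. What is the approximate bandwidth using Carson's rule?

Carson's rule: BW = 2*(delta_f + f_m)
= 2*(181 + 9) kHz = 380 kHz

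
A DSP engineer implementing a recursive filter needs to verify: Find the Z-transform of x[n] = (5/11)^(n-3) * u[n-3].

Time-shifting property: if X(z) = Z{x[n]}, then Z{x[n-d]} = z^(-d) * X(z)
X(z) = z/(z - 5/11) for x[n] = (5/11)^n * u[n]
Z{x[n-3]} = z^(-3) * z/(z - 5/11) = z^(-2)/(z - 5/11)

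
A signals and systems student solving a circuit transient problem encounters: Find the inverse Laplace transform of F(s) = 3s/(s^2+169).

Standard pair: s/(s^2+w^2) <-> cos(wt)*u(t)
With k=3, w=13: f(t) = 3*cos(13t)*u(t)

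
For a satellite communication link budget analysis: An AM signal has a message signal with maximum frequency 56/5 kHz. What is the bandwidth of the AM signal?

In AM (double-sideband), the bandwidth is twice the message frequency.
BW = 2 * f_m = 2 * 56/5 kHz = 112/5 kHz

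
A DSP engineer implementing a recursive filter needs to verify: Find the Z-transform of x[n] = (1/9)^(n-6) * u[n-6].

Time-shifting property: if X(z) = Z{x[n]}, then Z{x[n-d]} = z^(-d) * X(z)
X(z) = z/(z - 1/9) for x[n] = (1/9)^n * u[n]
Z{x[n-6]} = z^(-6) * z/(z - 1/9) = z^(-5)/(z - 1/9)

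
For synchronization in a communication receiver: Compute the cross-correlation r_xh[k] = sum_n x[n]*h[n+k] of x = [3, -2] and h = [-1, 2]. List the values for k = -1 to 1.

Both sequences indexed from 0 and zero outside their support.
Lags with overlap: k = -1 to 1.
  r_xh[-1] = x[1]*h[0] = 2
  r_xh[0] = x[0]*h[0] + x[1]*h[1] = -7
  r_xh[1] = x[0]*h[1] = 6
r_xh = [2, -7, 6] (for k = -1, ..., 1)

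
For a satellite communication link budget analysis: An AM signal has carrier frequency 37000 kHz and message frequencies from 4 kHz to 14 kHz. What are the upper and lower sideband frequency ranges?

Upper sideband (USB) = fc + [fm_low, fm_high] = 37000 + [4, 14] = [37004, 37014] kHz
Lower sideband (LSB) = fc - [fm_high, fm_low] = 37000 - [14, 4] = [36986, 36996] kHz
Total occupied spectrum: 36986 kHz to 37014 kHz (plus carrier at 37000 kHz)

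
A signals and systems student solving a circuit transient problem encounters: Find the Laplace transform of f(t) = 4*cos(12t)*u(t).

Standard pair: cos(wt)*u(t) <-> s/(s^2+w^2)
With w = 12: L{4*cos(12t)*u(t)} = 4s/(s^2+144)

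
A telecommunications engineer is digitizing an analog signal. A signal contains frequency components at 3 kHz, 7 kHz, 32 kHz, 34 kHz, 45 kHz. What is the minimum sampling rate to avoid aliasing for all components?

The highest frequency component is f_max = 45 kHz.
Nyquist rate = 2 * f_max = 2 * 45 kHz = 90 kHz.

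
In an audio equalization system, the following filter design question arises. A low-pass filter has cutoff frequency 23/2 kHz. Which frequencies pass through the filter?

A low-pass filter passes all frequencies below the cutoff frequency 23/2 kHz and attenuates higher frequencies.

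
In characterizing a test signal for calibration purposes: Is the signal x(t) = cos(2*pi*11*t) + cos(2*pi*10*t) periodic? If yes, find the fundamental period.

f1 = 11 Hz, f2 = 10 Hz
Period T1 = 1/11, T2 = 1/10
Ratio T1/T2 = 10/11, which is rational.
The signal is periodic with fundamental period T = 1/GCD(11,10) = 1 s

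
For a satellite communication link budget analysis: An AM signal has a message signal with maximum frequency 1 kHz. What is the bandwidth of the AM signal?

In AM (double-sideband), the bandwidth is twice the message frequency.
BW = 2 * f_m = 2 * 1 kHz = 2 kHz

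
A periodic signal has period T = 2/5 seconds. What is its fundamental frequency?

The fundamental frequency is the reciprocal of the period.
f = 1/T = 1/(2/5) = 5/2 Hz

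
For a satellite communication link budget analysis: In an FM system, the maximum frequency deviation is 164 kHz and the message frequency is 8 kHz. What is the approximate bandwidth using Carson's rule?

Carson's rule: BW = 2*(delta_f + f_m)
= 2*(164 + 8) kHz = 344 kHz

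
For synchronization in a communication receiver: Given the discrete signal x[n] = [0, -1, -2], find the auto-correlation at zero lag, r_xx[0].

The auto-correlation at zero lag r_xx[0] equals the signal energy.
r_xx[0] = sum of x[n]^2 = 0^2 + (-1)^2 + (-2)^2
= 0 + 1 + 4 = 5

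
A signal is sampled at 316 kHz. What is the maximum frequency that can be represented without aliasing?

The maximum frequency that can be represented without aliasing
is the Nyquist frequency: f_max = f_s / 2 = 316 kHz / 2 = 158 kHz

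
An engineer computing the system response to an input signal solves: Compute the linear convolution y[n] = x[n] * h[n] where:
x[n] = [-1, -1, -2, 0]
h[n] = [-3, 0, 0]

y[n] = sum_k x[k]*h[n-k]. Output length = len(x) + len(h) - 1 = 4 + 3 - 1 = 6.
y[0] = -1*-3 = 3
y[1] = -1*-3 + -1*0 = 3
y[2] = -2*-3 + -1*0 + -1*0 = 6
y[3] = 0*-3 + -2*0 + -1*0 = 0
y[4] = 0*0 + -2*0 = 0
y[5] = 0*0 = 0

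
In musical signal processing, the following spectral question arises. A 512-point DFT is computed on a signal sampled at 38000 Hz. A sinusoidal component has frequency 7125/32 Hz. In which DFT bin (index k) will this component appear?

DFT frequency resolution = f_s/N = 38000/512 = 2375/32 Hz
Bin index k = f_signal / resolution = 7125/32 / 2375/32 = 3
The signal frequency 7125/32 Hz falls in DFT bin k = 3.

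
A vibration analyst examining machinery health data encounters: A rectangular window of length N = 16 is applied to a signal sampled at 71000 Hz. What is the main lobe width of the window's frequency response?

For a rectangular window of length N,
the main lobe width in frequency is 2*f_s/N.
= 2*71000/16 = 8875 Hz
This determines the minimum frequency separation for resolving two sinusoids.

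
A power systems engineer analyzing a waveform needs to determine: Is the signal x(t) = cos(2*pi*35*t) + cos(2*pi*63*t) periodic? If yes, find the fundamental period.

f1 = 35 Hz, f2 = 63 Hz
Period T1 = 1/35, T2 = 1/63
Ratio T1/T2 = 63/35, which is rational.
The signal is periodic with fundamental period T = 1/GCD(35,63) = 1/7 s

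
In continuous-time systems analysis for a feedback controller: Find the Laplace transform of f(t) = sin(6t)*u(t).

Standard pair: sin(wt)*u(t) <-> w/(s^2+w^2)
With w = 6: L{sin(6t)*u(t)} = 6/(s^2+36)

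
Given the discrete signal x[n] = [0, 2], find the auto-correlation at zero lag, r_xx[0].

The auto-correlation at zero lag r_xx[0] equals the signal energy.
r_xx[0] = sum of x[n]^2 = 0^2 + 2^2
= 0 + 4 = 4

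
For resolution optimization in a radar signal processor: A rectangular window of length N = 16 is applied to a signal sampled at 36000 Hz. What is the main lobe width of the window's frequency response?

For a rectangular window of length N,
the main lobe width in frequency is 2*f_s/N.
= 2*36000/16 = 4500 Hz
This determines the minimum frequency separation for resolving two sinusoids.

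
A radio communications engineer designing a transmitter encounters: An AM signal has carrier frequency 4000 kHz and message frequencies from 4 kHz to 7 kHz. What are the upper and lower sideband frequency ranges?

Upper sideband (USB) = fc + [fm_low, fm_high] = 4000 + [4, 7] = [4004, 4007] kHz
Lower sideband (LSB) = fc - [fm_high, fm_low] = 4000 - [7, 4] = [3993, 3996] kHz
Total occupied spectrum: 3993 kHz to 4007 kHz (plus carrier at 4000 kHz)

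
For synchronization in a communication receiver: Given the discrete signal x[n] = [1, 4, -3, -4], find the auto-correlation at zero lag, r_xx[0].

The auto-correlation at zero lag r_xx[0] equals the signal energy.
r_xx[0] = sum of x[n]^2 = 1^2 + 4^2 + (-3)^2 + (-4)^2
= 1 + 16 + 9 + 16 = 42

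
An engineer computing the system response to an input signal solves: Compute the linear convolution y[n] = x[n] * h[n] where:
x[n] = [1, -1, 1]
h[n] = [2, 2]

y[n] = sum_k x[k]*h[n-k]. Output length = len(x) + len(h) - 1 = 3 + 2 - 1 = 4.
y[0] = 1*2 = 2
y[1] = -1*2 + 1*2 = 0
y[2] = 1*2 + -1*2 = 0
y[3] = 1*2 = 2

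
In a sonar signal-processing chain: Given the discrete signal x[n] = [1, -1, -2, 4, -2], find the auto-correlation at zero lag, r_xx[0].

The auto-correlation at zero lag r_xx[0] equals the signal energy.
r_xx[0] = sum of x[n]^2 = 1^2 + (-1)^2 + (-2)^2 + 4^2 + (-2)^2
= 1 + 1 + 4 + 16 + 4 = 26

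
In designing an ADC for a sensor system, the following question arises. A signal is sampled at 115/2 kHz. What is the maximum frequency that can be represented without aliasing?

The maximum frequency that can be represented without aliasing
is the Nyquist frequency: f_max = f_s / 2 = 115/2 kHz / 2 = 115/4 kHz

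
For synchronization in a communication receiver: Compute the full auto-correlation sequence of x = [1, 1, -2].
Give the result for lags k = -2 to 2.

r_xx[k] = sum_m x[m]*x[m+k], indexed from 0, for k = -2 to 2:
  r_xx[-2] = x[2]*x[0] = -2
  r_xx[-1] = x[1]*x[0] + x[2]*x[1] = -1
  r_xx[0] = x[0]*x[0] + x[1]*x[1] + x[2]*x[2] = 6
  r_xx[1] = x[0]*x[1] + x[1]*x[2] = -1
  r_xx[2] = x[0]*x[2] = -2
r_xx = [-2, -1, 6, -1, -2]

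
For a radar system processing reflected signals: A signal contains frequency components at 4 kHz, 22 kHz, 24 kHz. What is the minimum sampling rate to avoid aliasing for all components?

The highest frequency component is f_max = 24 kHz.
Nyquist rate = 2 * f_max = 2 * 24 kHz = 48 kHz.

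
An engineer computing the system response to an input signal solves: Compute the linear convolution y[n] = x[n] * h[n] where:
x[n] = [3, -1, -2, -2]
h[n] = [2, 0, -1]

y[n] = sum_k x[k]*h[n-k]. Output length = len(x) + len(h) - 1 = 4 + 3 - 1 = 6.
y[0] = 3*2 = 6
y[1] = -1*2 + 3*0 = -2
y[2] = -2*2 + -1*0 + 3*-1 = -7
y[3] = -2*2 + -2*0 + -1*-1 = -3
y[4] = -2*0 + -2*-1 = 2
y[5] = -2*-1 = 2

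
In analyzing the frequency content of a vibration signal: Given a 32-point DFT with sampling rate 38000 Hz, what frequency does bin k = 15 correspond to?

The frequency of DFT bin k is: f_k = k * f_s / N
f_15 = 15 * 38000 / 32 = 35625/2 Hz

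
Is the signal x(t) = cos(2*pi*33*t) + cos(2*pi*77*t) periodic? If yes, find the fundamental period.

f1 = 33 Hz, f2 = 77 Hz
Period T1 = 1/33, T2 = 1/77
Ratio T1/T2 = 77/33, which is rational.
The signal is periodic with fundamental period T = 1/GCD(33,77) = 1/11 s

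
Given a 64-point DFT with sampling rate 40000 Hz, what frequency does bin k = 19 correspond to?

The frequency of DFT bin k is: f_k = k * f_s / N
f_19 = 19 * 40000 / 64 = 11875 Hz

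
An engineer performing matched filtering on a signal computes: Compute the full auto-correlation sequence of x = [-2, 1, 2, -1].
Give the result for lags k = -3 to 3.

r_xx[k] = sum_m x[m]*x[m+k], indexed from 0, for k = -3 to 3:
  r_xx[-3] = x[3]*x[0] = 2
  r_xx[-2] = x[2]*x[0] + x[3]*x[1] = -5
  r_xx[-1] = x[1]*x[0] + x[2]*x[1] + x[3]*x[2] = -2
  r_xx[0] = x[0]*x[0] + x[1]*x[1] + x[2]*x[2] + x[3]*x[3] = 10
  r_xx[1] = x[0]*x[1] + x[1]*x[2] + x[2]*x[3] = -2
  r_xx[2] = x[0]*x[2] + x[1]*x[3] = -5
  r_xx[3] = x[0]*x[3] = 2
r_xx = [2, -5, -2, 10, -2, -5, 2]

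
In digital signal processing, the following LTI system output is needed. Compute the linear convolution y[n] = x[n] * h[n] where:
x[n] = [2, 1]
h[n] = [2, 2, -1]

y[n] = sum_k x[k]*h[n-k]. Output length = len(x) + len(h) - 1 = 2 + 3 - 1 = 4.
y[0] = 2*2 = 4
y[1] = 1*2 + 2*2 = 6
y[2] = 1*2 + 2*-1 = 0
y[3] = 1*-1 = -1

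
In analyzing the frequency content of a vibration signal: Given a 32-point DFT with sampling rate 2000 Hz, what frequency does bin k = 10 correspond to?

The frequency of DFT bin k is: f_k = k * f_s / N
f_10 = 10 * 2000 / 32 = 625 Hz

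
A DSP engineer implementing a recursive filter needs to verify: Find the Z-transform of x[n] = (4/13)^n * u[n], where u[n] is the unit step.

The Z-transform of a^n * u[n] is z/(z-a) for |z| > |a|.
Here a = 4/13, so X(z) = z/(z - (4/13)) = 13z/(13z - 4)
ROC: |z| > 4/13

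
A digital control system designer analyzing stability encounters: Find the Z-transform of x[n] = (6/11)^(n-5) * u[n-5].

Time-shifting property: if X(z) = Z{x[n]}, then Z{x[n-d]} = z^(-d) * X(z)
X(z) = z/(z - 6/11) for x[n] = (6/11)^n * u[n]
Z{x[n-5]} = z^(-5) * z/(z - 6/11) = z^(-4)/(z - 6/11)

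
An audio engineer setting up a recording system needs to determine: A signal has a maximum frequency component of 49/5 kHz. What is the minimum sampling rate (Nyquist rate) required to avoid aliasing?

By the Nyquist-Shannon sampling theorem,
the minimum sampling rate (Nyquist rate) must be at least 2 * f_max.
Nyquist rate = 2 * 49/5 kHz = 98/5 kHz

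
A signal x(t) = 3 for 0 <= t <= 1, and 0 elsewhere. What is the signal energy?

Energy = integral of |x(t)|^2 dt over the signal duration
= 3^2 * 1 = 9 * 1 = 9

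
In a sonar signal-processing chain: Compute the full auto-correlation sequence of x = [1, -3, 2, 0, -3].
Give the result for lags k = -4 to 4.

r_xx[k] = sum_m x[m]*x[m+k], indexed from 0, for k = -4 to 4:
  r_xx[-4] = x[4]*x[0] = -3
  r_xx[-3] = x[3]*x[0] + x[4]*x[1] = 9
  r_xx[-2] = x[2]*x[0] + x[3]*x[1] + x[4]*x[2] = -4
  r_xx[-1] = x[1]*x[0] + x[2]*x[1] + x[3]*x[2] + x[4]*x[3] = -9
  r_xx[0] = x[0]*x[0] + x[1]*x[1] + x[2]*x[2] + x[3]*x[3] + x[4]*x[4] = 23
  r_xx[1] = x[0]*x[1] + x[1]*x[2] + x[2]*x[3] + x[3]*x[4] = -9
  r_xx[2] = x[0]*x[2] + x[1]*x[3] + x[2]*x[4] = -4
  r_xx[3] = x[0]*x[3] + x[1]*x[4] = 9
  r_xx[4] = x[0]*x[4] = -3
r_xx = [-3, 9, -4, -9, 23, -9, -4, 9, -3]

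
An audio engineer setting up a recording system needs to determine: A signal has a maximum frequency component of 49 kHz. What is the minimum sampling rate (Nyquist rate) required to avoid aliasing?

By the Nyquist-Shannon sampling theorem,
the minimum sampling rate (Nyquist rate) must be at least 2 * f_max.
Nyquist rate = 2 * 49 kHz = 98 kHz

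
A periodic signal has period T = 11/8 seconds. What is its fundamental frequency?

The fundamental frequency is the reciprocal of the period.
f = 1/T = 1/(11/8) = 8/11 Hz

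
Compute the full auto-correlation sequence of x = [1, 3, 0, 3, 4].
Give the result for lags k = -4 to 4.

r_xx[k] = sum_m x[m]*x[m+k], indexed from 0, for k = -4 to 4:
  r_xx[-4] = x[4]*x[0] = 4
  r_xx[-3] = x[3]*x[0] + x[4]*x[1] = 15
  r_xx[-2] = x[2]*x[0] + x[3]*x[1] + x[4]*x[2] = 9
  r_xx[-1] = x[1]*x[0] + x[2]*x[1] + x[3]*x[2] + x[4]*x[3] = 15
  r_xx[0] = x[0]*x[0] + x[1]*x[1] + x[2]*x[2] + x[3]*x[3] + x[4]*x[4] = 35
  r_xx[1] = x[0]*x[1] + x[1]*x[2] + x[2]*x[3] + x[3]*x[4] = 15
  r_xx[2] = x[0]*x[2] + x[1]*x[3] + x[2]*x[4] = 9
  r_xx[3] = x[0]*x[3] + x[1]*x[4] = 15
  r_xx[4] = x[0]*x[4] = 4
r_xx = [4, 15, 9, 15, 35, 15, 9, 15, 4]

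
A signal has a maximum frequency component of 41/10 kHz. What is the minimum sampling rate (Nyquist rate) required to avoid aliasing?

By the Nyquist-Shannon sampling theorem,
the minimum sampling rate (Nyquist rate) must be at least 2 * f_max.
Nyquist rate = 2 * 41/10 kHz = 41/5 kHz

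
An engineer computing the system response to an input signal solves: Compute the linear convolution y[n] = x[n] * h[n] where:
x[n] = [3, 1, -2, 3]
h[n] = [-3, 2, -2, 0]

y[n] = sum_k x[k]*h[n-k]. Output length = len(x) + len(h) - 1 = 4 + 4 - 1 = 7.
y[0] = 3*-3 = -9
y[1] = 1*-3 + 3*2 = 3
y[2] = -2*-3 + 1*2 + 3*-2 = 2
y[3] = 3*-3 + -2*2 + 1*-2 + 3*0 = -15
y[4] = 3*2 + -2*-2 + 1*0 = 10
y[5] = 3*-2 + -2*0 = -6
y[6] = 3*0 = 0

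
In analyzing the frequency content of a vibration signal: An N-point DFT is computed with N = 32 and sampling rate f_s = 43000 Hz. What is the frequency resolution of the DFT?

DFT frequency resolution = f_s / N
= 43000 / 32 = 5375/4 Hz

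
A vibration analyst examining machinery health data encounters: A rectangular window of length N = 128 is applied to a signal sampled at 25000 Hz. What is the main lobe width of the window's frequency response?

For a rectangular window of length N,
the main lobe width in frequency is 2*f_s/N.
= 2*25000/128 = 3125/8 Hz
This determines the minimum frequency separation for resolving two sinusoids.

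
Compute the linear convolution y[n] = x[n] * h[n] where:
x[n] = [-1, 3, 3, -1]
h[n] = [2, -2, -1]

y[n] = sum_k x[k]*h[n-k]. Output length = len(x) + len(h) - 1 = 4 + 3 - 1 = 6.
y[0] = -1*2 = -2
y[1] = 3*2 + -1*-2 = 8
y[2] = 3*2 + 3*-2 + -1*-1 = 1
y[3] = -1*2 + 3*-2 + 3*-1 = -11
y[4] = -1*-2 + 3*-1 = -1
y[5] = -1*-1 = 1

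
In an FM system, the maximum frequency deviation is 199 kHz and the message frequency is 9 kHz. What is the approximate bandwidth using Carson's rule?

Carson's rule: BW = 2*(delta_f + f_m)
= 2*(199 + 9) kHz = 416 kHz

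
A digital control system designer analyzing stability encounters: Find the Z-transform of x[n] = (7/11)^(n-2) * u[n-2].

Time-shifting property: if X(z) = Z{x[n]}, then Z{x[n-d]} = z^(-d) * X(z)
X(z) = z/(z - 7/11) for x[n] = (7/11)^n * u[n]
Z{x[n-2]} = z^(-2) * z/(z - 7/11) = z^(-1)/(z - 7/11)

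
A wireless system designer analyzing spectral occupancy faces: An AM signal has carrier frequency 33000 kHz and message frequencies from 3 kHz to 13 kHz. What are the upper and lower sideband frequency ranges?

Upper sideband (USB) = fc + [fm_low, fm_high] = 33000 + [3, 13] = [33003, 33013] kHz
Lower sideband (LSB) = fc - [fm_high, fm_low] = 33000 - [13, 3] = [32987, 32997] kHz
Total occupied spectrum: 32987 kHz to 33013 kHz (plus carrier at 33000 kHz)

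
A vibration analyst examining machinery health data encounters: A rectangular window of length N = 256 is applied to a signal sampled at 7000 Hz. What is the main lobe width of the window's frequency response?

For a rectangular window of length N,
the main lobe width in frequency is 2*f_s/N.
= 2*7000/256 = 875/16 Hz
This determines the minimum frequency separation for resolving two sinusoids.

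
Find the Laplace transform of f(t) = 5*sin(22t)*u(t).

Standard pair: sin(wt)*u(t) <-> w/(s^2+w^2)
With w = 22: L{5*sin(22t)*u(t)} = 110/(s^2+484)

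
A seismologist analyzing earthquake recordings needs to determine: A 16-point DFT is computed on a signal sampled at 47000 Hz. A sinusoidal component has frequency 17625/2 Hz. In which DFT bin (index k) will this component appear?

DFT frequency resolution = f_s/N = 47000/16 = 5875/2 Hz
Bin index k = f_signal / resolution = 17625/2 / 5875/2 = 3
The signal frequency 17625/2 Hz falls in DFT bin k = 3.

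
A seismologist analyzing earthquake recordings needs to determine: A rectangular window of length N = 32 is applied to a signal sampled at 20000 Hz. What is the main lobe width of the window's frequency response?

For a rectangular window of length N,
the main lobe width in frequency is 2*f_s/N.
= 2*20000/32 = 1250 Hz
This determines the minimum frequency separation for resolving two sinusoids.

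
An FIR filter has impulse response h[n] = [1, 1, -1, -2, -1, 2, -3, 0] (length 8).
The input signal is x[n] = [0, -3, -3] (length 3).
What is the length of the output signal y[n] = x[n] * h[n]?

For linear convolution, the output length is:
len(y) = len(x) + len(h) - 1 = 3 + 8 - 1 = 10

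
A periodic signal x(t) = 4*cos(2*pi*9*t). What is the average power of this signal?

Average power of A*cos(wt) is A^2/2.
P = 4^2 / 2 = 16/2 = 8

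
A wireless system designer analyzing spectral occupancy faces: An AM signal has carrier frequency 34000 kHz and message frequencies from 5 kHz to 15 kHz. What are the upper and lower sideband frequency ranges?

Upper sideband (USB) = fc + [fm_low, fm_high] = 34000 + [5, 15] = [34005, 34015] kHz
Lower sideband (LSB) = fc - [fm_high, fm_low] = 34000 - [15, 5] = [33985, 33995] kHz
Total occupied spectrum: 33985 kHz to 34015 kHz (plus carrier at 34000 kHz)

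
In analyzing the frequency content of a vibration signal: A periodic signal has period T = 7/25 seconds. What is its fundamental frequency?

The fundamental frequency is the reciprocal of the period.
f = 1/T = 1/(7/25) = 25/7 Hz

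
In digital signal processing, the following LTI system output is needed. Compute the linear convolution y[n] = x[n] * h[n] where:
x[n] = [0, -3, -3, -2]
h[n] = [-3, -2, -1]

y[n] = sum_k x[k]*h[n-k]. Output length = len(x) + len(h) - 1 = 4 + 3 - 1 = 6.
y[0] = 0*-3 = 0
y[1] = -3*-3 + 0*-2 = 9
y[2] = -3*-3 + -3*-2 + 0*-1 = 15
y[3] = -2*-3 + -3*-2 + -3*-1 = 15
y[4] = -2*-2 + -3*-1 = 7
y[5] = -2*-1 = 2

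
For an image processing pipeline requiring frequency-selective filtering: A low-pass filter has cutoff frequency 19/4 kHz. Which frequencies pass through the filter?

A low-pass filter passes all frequencies below the cutoff frequency 19/4 kHz and attenuates higher frequencies.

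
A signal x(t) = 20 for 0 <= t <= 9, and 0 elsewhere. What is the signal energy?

Energy = integral of |x(t)|^2 dt over the signal duration
= 20^2 * 9 = 400 * 9 = 3600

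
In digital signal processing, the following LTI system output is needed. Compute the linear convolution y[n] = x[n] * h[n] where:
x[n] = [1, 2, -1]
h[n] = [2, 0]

y[n] = sum_k x[k]*h[n-k]. Output length = len(x) + len(h) - 1 = 3 + 2 - 1 = 4.
y[0] = 1*2 = 2
y[1] = 2*2 + 1*0 = 4
y[2] = -1*2 + 2*0 = -2
y[3] = -1*0 = 0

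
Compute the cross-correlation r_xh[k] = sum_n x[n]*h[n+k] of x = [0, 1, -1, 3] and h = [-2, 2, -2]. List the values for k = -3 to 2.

Both sequences indexed from 0 and zero outside their support.
Lags with overlap: k = -3 to 2.
  r_xh[-3] = x[3]*h[0] = -6
  r_xh[-2] = x[2]*h[0] + x[3]*h[1] = 8
  r_xh[-1] = x[1]*h[0] + x[2]*h[1] + x[3]*h[2] = -10
  r_xh[0] = x[0]*h[0] + x[1]*h[1] + x[2]*h[2] = 4
  r_xh[1] = x[0]*h[1] + x[1]*h[2] = -2
  r_xh[2] = x[0]*h[2] = 0
r_xh = [-6, 8, -10, 4, -2, 0] (for k = -3, ..., 2)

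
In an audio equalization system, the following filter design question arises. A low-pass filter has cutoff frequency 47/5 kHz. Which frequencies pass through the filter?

A low-pass filter passes all frequencies below the cutoff frequency 47/5 kHz and attenuates higher frequencies.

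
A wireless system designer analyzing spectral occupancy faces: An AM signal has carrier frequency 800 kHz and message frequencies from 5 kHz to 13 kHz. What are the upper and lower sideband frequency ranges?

Upper sideband (USB) = fc + [fm_low, fm_high] = 800 + [5, 13] = [805, 813] kHz
Lower sideband (LSB) = fc - [fm_high, fm_low] = 800 - [13, 5] = [787, 795] kHz
Total occupied spectrum: 787 kHz to 813 kHz (plus carrier at 800 kHz)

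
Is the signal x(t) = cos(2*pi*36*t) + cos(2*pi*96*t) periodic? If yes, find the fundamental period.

f1 = 36 Hz, f2 = 96 Hz
Period T1 = 1/36, T2 = 1/96
Ratio T1/T2 = 96/36, which is rational.
The signal is periodic with fundamental period T = 1/GCD(36,96) = 1/12 s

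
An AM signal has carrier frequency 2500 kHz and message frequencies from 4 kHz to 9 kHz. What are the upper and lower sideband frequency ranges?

Upper sideband (USB) = fc + [fm_low, fm_high] = 2500 + [4, 9] = [2504, 2509] kHz
Lower sideband (LSB) = fc - [fm_high, fm_low] = 2500 - [9, 4] = [2491, 2496] kHz
Total occupied spectrum: 2491 kHz to 2509 kHz (plus carrier at 2500 kHz)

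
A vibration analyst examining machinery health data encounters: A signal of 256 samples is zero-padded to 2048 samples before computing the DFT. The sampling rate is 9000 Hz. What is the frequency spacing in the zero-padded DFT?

Original DFT: N = 256, resolution = f_s/N = 9000/256 = 1125/32 Hz
Zero-padded DFT: N = 2048, resolution = f_s/N = 9000/2048 = 1125/256 Hz
Zero-padding interpolates the spectrum (finer frequency grid)
but does NOT improve the true spectral resolution (ability to resolve close frequencies).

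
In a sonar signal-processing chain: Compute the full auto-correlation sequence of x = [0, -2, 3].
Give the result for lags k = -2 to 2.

r_xx[k] = sum_m x[m]*x[m+k], indexed from 0, for k = -2 to 2:
  r_xx[-2] = x[2]*x[0] = 0
  r_xx[-1] = x[1]*x[0] + x[2]*x[1] = -6
  r_xx[0] = x[0]*x[0] + x[1]*x[1] + x[2]*x[2] = 13
  r_xx[1] = x[0]*x[1] + x[1]*x[2] = -6
  r_xx[2] = x[0]*x[2] = 0
r_xx = [0, -6, 13, -6, 0]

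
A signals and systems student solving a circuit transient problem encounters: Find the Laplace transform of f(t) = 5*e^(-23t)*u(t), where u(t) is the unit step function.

Standard Laplace transform pair:
e^(-at)*u(t) <-> 1/(s+a)
With a = 23: L{5*e^(-23t)*u(t)} = 5/(s+23), ROC: Re(s) > -23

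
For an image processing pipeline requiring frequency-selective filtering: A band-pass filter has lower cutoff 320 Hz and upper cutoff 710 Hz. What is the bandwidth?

Bandwidth = f_high - f_low
= 710 Hz - 320 Hz = 390 Hz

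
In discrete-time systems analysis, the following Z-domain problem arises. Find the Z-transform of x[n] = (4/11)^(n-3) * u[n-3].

Time-shifting property: if X(z) = Z{x[n]}, then Z{x[n-d]} = z^(-d) * X(z)
X(z) = z/(z - 4/11) for x[n] = (4/11)^n * u[n]
Z{x[n-3]} = z^(-3) * z/(z - 4/11) = z^(-2)/(z - 4/11)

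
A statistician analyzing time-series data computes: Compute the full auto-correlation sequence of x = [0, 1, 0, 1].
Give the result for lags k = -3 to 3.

r_xx[k] = sum_m x[m]*x[m+k], indexed from 0, for k = -3 to 3:
  r_xx[-3] = x[3]*x[0] = 0
  r_xx[-2] = x[2]*x[0] + x[3]*x[1] = 1
  r_xx[-1] = x[1]*x[0] + x[2]*x[1] + x[3]*x[2] = 0
  r_xx[0] = x[0]*x[0] + x[1]*x[1] + x[2]*x[2] + x[3]*x[3] = 2
  r_xx[1] = x[0]*x[1] + x[1]*x[2] + x[2]*x[3] = 0
  r_xx[2] = x[0]*x[2] + x[1]*x[3] = 1
  r_xx[3] = x[0]*x[3] = 0
r_xx = [0, 1, 0, 2, 0, 1, 0]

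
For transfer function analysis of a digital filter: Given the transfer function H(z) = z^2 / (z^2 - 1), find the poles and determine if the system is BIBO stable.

Poles are roots of the denominator: z^2 - 1 = 0.
Quadratic formula: z = [-(0) +/- sqrt((0)^2 - 4*(-1))] / 2
Discriminant = 0 + 4 = 4; sqrt = 2.
z = (0 +/- 2) / 2 => z = 1 or z = -1.
|p1| = 1, |p2| = 1.
For BIBO stability, all poles must lie inside the unit circle (|p| < 1).
System is UNSTABLE since at least one |p| >= 1.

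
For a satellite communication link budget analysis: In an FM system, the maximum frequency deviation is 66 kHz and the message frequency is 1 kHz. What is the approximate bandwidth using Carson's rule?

Carson's rule: BW = 2*(delta_f + f_m)
= 2*(66 + 1) kHz = 134 kHz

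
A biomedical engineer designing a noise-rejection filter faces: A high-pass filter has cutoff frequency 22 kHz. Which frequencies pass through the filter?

A high-pass filter passes all frequencies above the cutoff frequency 22 kHz and attenuates lower frequencies.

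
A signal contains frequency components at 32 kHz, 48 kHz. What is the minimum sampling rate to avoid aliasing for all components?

The highest frequency component is f_max = 48 kHz.
Nyquist rate = 2 * f_max = 2 * 48 kHz = 96 kHz.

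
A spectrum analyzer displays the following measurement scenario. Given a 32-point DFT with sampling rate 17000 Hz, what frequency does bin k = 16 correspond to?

The frequency of DFT bin k is: f_k = k * f_s / N
f_16 = 16 * 17000 / 32 = 8500 Hz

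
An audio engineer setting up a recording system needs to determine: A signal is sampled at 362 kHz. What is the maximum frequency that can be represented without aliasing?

The maximum frequency that can be represented without aliasing
is the Nyquist frequency: f_max = f_s / 2 = 362 kHz / 2 = 181 kHz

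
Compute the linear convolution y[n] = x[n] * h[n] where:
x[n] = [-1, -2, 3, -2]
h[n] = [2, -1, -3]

y[n] = sum_k x[k]*h[n-k]. Output length = len(x) + len(h) - 1 = 4 + 3 - 1 = 6.
y[0] = -1*2 = -2
y[1] = -2*2 + -1*-1 = -3
y[2] = 3*2 + -2*-1 + -1*-3 = 11
y[3] = -2*2 + 3*-1 + -2*-3 = -1
y[4] = -2*-1 + 3*-3 = -7
y[5] = -2*-3 = 6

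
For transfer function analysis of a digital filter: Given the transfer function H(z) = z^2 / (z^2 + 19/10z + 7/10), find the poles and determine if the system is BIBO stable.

Poles are roots of the denominator: z^2 + 19/10z + 7/10 = 0.
Quadratic formula: z = [-(19/10) +/- sqrt((19/10)^2 - 4*(7/10))] / 2
Discriminant = 361/100 - 14/5 = 81/100; sqrt = 9/10.
z = (-19/10 +/- 9/10) / 2 => z = -1/2 or z = -7/5.
|p1| = 7/5, |p2| = 1/2.
For BIBO stability, all poles must lie inside the unit circle (|p| < 1).
System is UNSTABLE since at least one |p| >= 1.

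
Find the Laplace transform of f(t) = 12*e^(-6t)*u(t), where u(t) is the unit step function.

Standard Laplace transform pair:
e^(-at)*u(t) <-> 1/(s+a)
With a = 6: L{12*e^(-6t)*u(t)} = 12/(s+6), ROC: Re(s) > -6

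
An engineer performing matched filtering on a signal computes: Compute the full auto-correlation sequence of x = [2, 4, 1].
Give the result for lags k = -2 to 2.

r_xx[k] = sum_m x[m]*x[m+k], indexed from 0, for k = -2 to 2:
  r_xx[-2] = x[2]*x[0] = 2
  r_xx[-1] = x[1]*x[0] + x[2]*x[1] = 12
  r_xx[0] = x[0]*x[0] + x[1]*x[1] + x[2]*x[2] = 21
  r_xx[1] = x[0]*x[1] + x[1]*x[2] = 12
  r_xx[2] = x[0]*x[2] = 2
r_xx = [2, 12, 21, 12, 2]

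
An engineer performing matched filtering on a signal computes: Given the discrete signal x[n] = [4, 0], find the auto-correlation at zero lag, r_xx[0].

The auto-correlation at zero lag r_xx[0] equals the signal energy.
r_xx[0] = sum of x[n]^2 = 4^2 + 0^2
= 16 + 0 = 16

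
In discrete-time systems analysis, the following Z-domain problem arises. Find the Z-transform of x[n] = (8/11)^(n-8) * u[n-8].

Time-shifting property: if X(z) = Z{x[n]}, then Z{x[n-d]} = z^(-d) * X(z)
X(z) = z/(z - 8/11) for x[n] = (8/11)^n * u[n]
Z{x[n-8]} = z^(-8) * z/(z - 8/11) = z^(-7)/(z - 8/11)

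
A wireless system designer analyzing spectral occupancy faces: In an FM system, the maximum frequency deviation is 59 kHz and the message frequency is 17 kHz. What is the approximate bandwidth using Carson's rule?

Carson's rule: BW = 2*(delta_f + f_m)
= 2*(59 + 17) kHz = 152 kHz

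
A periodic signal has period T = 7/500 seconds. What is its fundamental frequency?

The fundamental frequency is the reciprocal of the period.
f = 1/T = 1/(7/500) = 500/7 Hz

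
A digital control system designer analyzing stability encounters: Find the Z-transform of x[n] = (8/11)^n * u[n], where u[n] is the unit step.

The Z-transform of a^n * u[n] is z/(z-a) for |z| > |a|.
Here a = 8/11, so X(z) = z/(z - (8/11)) = 11z/(11z - 8)
ROC: |z| > 8/11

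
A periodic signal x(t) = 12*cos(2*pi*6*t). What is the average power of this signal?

Average power of A*cos(wt) is A^2/2.
P = 12^2 / 2 = 144/2 = 72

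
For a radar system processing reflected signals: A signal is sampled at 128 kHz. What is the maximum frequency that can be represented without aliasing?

The maximum frequency that can be represented without aliasing
is the Nyquist frequency: f_max = f_s / 2 = 128 kHz / 2 = 64 kHz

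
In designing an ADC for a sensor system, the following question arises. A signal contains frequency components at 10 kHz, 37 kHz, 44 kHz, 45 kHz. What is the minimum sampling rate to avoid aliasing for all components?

The highest frequency component is f_max = 45 kHz.
Nyquist rate = 2 * f_max = 2 * 45 kHz = 90 kHz.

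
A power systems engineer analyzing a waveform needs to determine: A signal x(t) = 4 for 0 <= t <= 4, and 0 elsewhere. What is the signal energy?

Energy = integral of |x(t)|^2 dt over the signal duration
= 4^2 * 4 = 16 * 4 = 64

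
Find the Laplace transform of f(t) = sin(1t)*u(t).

Standard pair: sin(wt)*u(t) <-> w/(s^2+w^2)
With w = 1: L{sin(1t)*u(t)} = 1/(s^2+1)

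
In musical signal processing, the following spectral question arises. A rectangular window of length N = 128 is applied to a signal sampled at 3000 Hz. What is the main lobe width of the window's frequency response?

For a rectangular window of length N,
the main lobe width in frequency is 2*f_s/N.
= 2*3000/128 = 375/8 Hz
This determines the minimum frequency separation for resolving two sinusoids.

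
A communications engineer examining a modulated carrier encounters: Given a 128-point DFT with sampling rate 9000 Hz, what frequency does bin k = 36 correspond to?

The frequency of DFT bin k is: f_k = k * f_s / N
f_36 = 36 * 9000 / 128 = 10125/4 Hz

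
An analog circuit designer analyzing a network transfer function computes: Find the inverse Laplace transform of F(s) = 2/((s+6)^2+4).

Standard pair: w/((s+a)^2+w^2) <-> e^(-at)*sin(wt)*u(t)
With a=6, w=2: f(t) = e^(-6t)*sin(2t)*u(t)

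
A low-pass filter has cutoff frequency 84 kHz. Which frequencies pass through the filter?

A low-pass filter passes all frequencies below the cutoff frequency 84 kHz and attenuates higher frequencies.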